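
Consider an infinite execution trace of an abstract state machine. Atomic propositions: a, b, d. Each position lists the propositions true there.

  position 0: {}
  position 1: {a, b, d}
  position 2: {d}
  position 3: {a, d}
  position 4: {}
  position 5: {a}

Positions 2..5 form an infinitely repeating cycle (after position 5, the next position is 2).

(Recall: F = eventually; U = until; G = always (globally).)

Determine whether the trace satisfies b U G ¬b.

Walking from position 0: at position 0, G ¬b has not yet held and b fails, so b U G ¬b is false.

Does not hold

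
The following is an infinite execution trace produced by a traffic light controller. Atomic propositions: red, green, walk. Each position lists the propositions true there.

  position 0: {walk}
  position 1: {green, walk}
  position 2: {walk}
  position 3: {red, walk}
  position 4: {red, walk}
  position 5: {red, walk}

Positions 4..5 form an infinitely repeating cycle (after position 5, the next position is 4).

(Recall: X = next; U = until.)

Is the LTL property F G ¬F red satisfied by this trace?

Violated

G ¬F red is false at every position 0..5, so it never becomes true and F G ¬F red fails.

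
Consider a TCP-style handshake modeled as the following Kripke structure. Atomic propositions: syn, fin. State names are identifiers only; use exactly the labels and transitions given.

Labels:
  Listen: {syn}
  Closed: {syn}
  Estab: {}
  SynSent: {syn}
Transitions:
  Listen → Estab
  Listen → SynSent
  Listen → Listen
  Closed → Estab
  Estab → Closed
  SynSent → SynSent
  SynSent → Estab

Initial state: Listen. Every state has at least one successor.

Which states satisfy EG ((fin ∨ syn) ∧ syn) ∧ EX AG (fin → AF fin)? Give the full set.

States satisfying (fin ∨ syn) ∧ syn: {Listen, Closed, SynSent}.
States satisfying EG ((fin ∨ syn) ∧ syn): {Listen, SynSent}.
States satisfying AG (fin → AF fin): {Listen, Closed, Estab, SynSent}.
States satisfying EX AG (fin → AF fin): {Listen, Closed, Estab, SynSent}.
States satisfying EG ((fin ∨ syn) ∧ syn) ∧ EX AG (fin → AF fin): {Listen, SynSent}.

{Listen, SynSent}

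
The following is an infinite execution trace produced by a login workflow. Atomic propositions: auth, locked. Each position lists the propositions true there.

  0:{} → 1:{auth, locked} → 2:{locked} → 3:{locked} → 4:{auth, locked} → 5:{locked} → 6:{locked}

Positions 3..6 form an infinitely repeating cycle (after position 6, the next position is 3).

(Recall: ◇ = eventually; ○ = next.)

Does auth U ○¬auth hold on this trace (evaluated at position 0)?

Walking from position 0: at position 0, ○¬auth has not yet held and auth fails, so auth U ○¬auth is false.

Violated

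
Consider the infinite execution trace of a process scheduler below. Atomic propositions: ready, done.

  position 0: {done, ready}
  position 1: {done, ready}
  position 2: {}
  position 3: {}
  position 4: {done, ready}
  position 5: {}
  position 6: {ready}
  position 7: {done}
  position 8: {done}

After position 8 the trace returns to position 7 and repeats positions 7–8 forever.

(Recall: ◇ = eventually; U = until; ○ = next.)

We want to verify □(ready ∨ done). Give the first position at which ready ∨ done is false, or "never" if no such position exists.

2

Check ready ∨ done at each position in order: 0 ✓, 1 ✓.
At position 2 the labels are {}, so ready ∨ done is false there. This is the first violation.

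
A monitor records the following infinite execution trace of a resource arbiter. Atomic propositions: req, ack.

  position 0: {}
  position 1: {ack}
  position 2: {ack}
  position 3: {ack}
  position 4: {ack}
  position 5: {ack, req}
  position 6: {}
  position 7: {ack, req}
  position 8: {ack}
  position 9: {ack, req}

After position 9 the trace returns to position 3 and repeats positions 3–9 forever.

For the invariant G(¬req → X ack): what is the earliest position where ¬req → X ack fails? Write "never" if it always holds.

¬req → X ack holds at every position 0..9, and those are all the positions the trace ever visits, so the invariant G(¬req → X ack) is never violated.

never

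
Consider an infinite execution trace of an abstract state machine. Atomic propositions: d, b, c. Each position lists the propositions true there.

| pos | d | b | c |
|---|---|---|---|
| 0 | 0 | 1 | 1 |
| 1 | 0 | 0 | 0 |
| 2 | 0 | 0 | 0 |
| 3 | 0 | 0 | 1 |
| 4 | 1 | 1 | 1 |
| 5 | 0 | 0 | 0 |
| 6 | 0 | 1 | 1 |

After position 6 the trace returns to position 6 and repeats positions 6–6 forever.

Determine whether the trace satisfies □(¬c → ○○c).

Satisfied

¬c → ○○c holds at every position 0..6, and those are all positions ever visited, so □(¬c → ○○c) holds.
Positions where ¬c holds: 1, 2, 5.
Check ○○c at each: 1→ok, 2→ok, 5→ok.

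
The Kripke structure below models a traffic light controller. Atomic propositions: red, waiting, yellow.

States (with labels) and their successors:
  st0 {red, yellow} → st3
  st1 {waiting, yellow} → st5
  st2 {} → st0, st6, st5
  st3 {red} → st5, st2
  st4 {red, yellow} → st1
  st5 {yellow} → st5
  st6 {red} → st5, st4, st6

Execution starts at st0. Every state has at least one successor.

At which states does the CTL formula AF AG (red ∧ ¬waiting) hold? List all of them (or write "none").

none

States satisfying AG (red ∧ ¬waiting): ∅.
States satisfying AF AG (red ∧ ¬waiting): ∅.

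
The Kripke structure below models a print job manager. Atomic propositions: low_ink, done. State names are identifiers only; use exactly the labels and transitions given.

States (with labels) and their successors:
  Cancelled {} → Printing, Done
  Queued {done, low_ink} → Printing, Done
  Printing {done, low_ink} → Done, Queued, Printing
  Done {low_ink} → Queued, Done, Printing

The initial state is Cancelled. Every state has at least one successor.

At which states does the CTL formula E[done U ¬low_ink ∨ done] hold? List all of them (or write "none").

{Cancelled, Queued, Printing}

States satisfying done: {Queued, Printing}.
States satisfying ¬low_ink ∨ done: {Cancelled, Queued, Printing}.
States satisfying E[done U ¬low_ink ∨ done]: {Cancelled, Queued, Printing}.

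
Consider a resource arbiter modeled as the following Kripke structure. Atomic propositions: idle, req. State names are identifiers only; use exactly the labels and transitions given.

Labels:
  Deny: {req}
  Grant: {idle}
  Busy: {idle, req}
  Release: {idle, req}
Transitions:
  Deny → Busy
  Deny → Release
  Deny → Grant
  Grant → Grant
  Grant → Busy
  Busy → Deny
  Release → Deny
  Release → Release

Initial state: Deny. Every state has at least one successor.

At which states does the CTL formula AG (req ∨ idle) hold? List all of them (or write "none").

{Deny, Grant, Busy, Release}

States satisfying req ∨ idle: {Deny, Grant, Busy, Release}.
States satisfying AG (req ∨ idle): {Deny, Grant, Busy, Release}.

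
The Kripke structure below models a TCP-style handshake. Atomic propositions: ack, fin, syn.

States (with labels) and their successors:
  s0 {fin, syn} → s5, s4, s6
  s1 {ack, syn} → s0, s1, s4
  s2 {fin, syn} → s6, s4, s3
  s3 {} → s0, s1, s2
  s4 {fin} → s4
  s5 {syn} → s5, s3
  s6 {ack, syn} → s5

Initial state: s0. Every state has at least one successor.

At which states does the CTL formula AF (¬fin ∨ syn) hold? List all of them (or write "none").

States satisfying ¬fin ∨ syn: {s0, s1, s2, s3, s5, s6}.
States satisfying AF (¬fin ∨ syn): {s0, s1, s2, s3, s5, s6}.

{s0, s1, s2, s3, s5, s6}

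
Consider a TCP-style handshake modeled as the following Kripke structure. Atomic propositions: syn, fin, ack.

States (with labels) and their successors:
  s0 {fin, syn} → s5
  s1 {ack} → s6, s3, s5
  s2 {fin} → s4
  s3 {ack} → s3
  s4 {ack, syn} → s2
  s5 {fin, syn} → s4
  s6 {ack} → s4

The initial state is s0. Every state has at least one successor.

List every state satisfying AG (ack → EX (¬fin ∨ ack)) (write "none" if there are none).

{s3}

States satisfying ack → EX (¬fin ∨ ack): {s0, s1, s2, s3, s5, s6}.
States satisfying AG (ack → EX (¬fin ∨ ack)): {s3}.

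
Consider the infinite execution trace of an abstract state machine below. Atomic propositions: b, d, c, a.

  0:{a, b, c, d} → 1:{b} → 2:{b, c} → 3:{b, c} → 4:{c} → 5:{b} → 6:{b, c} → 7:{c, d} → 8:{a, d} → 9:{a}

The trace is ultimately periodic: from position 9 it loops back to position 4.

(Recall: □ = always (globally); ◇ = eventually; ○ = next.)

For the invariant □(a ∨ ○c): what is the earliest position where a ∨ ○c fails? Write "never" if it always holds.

Check a ∨ ○c at each position in order: 0 ✓, 1 ✓, 2 ✓, 3 ✓.
At position 4 the labels are {c} and the next position 5 has {b}, so a ∨ ○c is false there. This is the first violation.

4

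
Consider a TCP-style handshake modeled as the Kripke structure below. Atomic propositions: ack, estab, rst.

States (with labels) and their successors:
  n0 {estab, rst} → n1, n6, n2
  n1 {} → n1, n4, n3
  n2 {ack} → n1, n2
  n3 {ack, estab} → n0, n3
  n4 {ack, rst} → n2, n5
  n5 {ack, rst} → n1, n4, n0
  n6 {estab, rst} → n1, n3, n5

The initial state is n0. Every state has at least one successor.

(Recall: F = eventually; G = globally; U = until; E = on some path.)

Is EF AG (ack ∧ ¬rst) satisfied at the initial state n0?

No

States satisfying AG (ack ∧ ¬rst): ∅.
States satisfying EF AG (ack ∧ ¬rst): ∅.
No suitable path/successor from n0 witnesses the formula.
n0 ∉ Sat(EF AG (ack ∧ ¬rst)).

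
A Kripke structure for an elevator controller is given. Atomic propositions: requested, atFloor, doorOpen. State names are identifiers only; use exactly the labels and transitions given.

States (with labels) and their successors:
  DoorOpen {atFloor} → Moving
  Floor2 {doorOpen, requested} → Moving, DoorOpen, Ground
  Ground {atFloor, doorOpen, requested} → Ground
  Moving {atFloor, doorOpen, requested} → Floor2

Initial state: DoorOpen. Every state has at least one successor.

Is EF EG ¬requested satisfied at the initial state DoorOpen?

States satisfying EG ¬requested: ∅.
States satisfying EF EG ¬requested: ∅.
No suitable path/successor from DoorOpen witnesses the formula.
DoorOpen ∉ Sat(EF EG ¬requested).

No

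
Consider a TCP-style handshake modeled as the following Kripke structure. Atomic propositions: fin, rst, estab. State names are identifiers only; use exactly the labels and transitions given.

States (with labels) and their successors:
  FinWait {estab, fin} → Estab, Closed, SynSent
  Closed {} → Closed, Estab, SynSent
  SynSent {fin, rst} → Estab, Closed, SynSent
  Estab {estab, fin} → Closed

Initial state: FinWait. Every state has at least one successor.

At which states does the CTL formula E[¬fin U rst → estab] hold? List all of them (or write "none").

{FinWait, Closed, Estab}

States satisfying ¬fin: {Closed}.
States satisfying rst → estab: {FinWait, Closed, Estab}.
States satisfying E[¬fin U rst → estab]: {FinWait, Closed, Estab}.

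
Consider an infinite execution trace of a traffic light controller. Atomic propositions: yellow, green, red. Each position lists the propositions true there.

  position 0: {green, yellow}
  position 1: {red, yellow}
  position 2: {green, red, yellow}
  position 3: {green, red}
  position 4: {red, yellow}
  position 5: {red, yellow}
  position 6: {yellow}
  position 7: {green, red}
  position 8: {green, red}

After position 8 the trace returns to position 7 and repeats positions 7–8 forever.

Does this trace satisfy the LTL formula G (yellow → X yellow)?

yellow → X yellow must hold at every position from 0 onward. It fails at position 2, so G (yellow → X yellow) is false.
Positions where yellow holds: 0, 1, 2, 4, 5, 6.
Check X yellow at each: 0→ok, 1→ok, 2→fails, 4→ok, 5→ok, 6→fails.

Does not hold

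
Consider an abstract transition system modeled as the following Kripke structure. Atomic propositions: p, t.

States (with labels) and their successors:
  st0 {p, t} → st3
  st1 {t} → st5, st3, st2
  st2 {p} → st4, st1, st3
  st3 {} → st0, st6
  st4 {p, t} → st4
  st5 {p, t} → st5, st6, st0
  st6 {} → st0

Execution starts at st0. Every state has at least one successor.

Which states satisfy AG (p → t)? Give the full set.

States satisfying p → t: {st0, st1, st3, st4, st5, st6}.
States satisfying AG (p → t): {st0, st3, st4, st5, st6}.

{st0, st3, st4, st5, st6}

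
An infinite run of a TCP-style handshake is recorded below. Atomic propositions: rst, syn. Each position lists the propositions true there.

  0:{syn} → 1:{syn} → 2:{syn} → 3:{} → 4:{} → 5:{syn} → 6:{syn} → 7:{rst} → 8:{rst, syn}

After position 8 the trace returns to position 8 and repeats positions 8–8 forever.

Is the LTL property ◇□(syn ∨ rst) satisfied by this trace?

Holds

□(syn ∨ rst) holds at position 5, which is reachable from 0, so ◇□(syn ∨ rst) holds.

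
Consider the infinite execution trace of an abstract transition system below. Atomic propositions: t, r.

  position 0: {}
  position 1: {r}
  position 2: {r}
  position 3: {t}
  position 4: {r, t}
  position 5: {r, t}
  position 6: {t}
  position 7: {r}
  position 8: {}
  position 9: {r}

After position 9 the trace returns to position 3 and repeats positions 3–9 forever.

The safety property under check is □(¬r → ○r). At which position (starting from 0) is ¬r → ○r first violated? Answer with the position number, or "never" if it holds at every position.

never

¬r → ○r holds at every position 0..9, and those are all the positions the trace ever visits, so the invariant □(¬r → ○r) is never violated.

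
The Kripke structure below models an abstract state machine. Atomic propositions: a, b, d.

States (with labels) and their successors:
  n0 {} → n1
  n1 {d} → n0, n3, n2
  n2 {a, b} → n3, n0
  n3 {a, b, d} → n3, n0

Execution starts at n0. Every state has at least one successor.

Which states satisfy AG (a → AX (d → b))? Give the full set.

States satisfying a → AX (d → b): {n0, n1, n2, n3}.
States satisfying AG (a → AX (d → b)): {n0, n1, n2, n3}.

{n0, n1, n2, n3}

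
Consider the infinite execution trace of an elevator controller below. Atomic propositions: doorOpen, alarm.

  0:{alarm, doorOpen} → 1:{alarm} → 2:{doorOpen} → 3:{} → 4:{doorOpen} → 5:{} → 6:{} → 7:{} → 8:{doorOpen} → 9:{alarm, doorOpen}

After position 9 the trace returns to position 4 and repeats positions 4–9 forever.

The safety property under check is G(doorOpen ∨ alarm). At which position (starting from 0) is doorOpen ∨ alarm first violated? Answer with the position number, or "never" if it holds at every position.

3

Check doorOpen ∨ alarm at each position in order: 0 ✓, 1 ✓, 2 ✓.
At position 3 the labels are {}, so doorOpen ∨ alarm is false there. This is the first violation.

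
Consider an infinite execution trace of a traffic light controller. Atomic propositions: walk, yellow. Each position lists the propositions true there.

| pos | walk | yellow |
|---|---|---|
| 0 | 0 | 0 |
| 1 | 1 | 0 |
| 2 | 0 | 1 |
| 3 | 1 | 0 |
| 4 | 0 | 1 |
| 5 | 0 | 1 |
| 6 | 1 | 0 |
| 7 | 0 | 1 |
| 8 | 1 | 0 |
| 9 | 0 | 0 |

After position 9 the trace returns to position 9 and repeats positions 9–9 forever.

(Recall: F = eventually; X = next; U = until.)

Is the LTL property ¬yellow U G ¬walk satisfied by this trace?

Does not hold

Walking from position 0: at position 2, G ¬walk has not yet held and ¬yellow fails, so ¬yellow U G ¬walk is false.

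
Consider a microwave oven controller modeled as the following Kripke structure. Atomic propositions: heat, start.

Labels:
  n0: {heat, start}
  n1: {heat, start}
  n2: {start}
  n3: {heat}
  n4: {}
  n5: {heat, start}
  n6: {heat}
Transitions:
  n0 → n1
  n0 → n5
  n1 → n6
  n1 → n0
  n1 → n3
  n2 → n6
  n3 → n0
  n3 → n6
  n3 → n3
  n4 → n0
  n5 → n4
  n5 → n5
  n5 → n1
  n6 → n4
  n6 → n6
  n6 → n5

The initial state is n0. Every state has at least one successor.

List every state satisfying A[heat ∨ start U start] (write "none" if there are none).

{n0, n1, n2, n5}

States satisfying heat ∨ start: {n0, n1, n2, n3, n5, n6}.
States satisfying start: {n0, n1, n2, n5}.
States satisfying A[heat ∨ start U start]: {n0, n1, n2, n5}.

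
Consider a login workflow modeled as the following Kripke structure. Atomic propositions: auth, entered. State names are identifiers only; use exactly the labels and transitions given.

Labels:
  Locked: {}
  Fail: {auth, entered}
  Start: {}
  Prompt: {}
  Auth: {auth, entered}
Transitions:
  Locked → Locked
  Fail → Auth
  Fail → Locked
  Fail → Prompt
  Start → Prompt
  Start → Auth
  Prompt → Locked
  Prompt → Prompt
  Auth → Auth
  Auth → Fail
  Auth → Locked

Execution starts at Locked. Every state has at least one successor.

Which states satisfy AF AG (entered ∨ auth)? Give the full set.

States satisfying AG (entered ∨ auth): ∅.
States satisfying AF AG (entered ∨ auth): ∅.

none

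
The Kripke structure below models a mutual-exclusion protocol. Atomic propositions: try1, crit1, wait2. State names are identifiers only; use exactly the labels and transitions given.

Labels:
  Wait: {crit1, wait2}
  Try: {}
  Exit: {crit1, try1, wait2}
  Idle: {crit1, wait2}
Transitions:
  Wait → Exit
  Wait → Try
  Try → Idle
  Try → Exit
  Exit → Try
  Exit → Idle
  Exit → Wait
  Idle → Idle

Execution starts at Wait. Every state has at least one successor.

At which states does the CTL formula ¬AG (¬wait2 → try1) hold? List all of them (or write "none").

{Wait, Try, Exit}

States satisfying ¬wait2 → try1: {Wait, Exit, Idle}.
States satisfying AG (¬wait2 → try1): {Idle}.
States satisfying ¬AG (¬wait2 → try1): {Wait, Try, Exit}.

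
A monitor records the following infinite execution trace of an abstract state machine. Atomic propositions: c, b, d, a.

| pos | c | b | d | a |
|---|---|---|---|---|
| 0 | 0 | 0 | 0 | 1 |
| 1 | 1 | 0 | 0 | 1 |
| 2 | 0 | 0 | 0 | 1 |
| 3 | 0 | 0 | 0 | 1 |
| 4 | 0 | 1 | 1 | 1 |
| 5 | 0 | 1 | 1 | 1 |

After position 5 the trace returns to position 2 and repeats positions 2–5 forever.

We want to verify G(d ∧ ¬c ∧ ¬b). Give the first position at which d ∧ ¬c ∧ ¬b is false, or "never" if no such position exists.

At position 0 the labels are {a}, so d ∧ ¬c ∧ ¬b is false there. This is the first violation.

0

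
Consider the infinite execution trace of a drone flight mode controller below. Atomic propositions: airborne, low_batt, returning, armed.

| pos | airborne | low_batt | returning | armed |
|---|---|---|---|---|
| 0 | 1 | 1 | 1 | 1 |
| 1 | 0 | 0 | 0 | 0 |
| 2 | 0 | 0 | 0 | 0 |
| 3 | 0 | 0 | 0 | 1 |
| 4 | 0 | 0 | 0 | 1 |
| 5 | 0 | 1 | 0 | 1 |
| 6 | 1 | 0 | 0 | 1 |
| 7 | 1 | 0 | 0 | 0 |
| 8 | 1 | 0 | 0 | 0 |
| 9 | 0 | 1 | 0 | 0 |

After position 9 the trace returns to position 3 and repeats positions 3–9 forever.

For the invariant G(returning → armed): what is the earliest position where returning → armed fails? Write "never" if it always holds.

returning → armed holds at every position 0..9, and those are all the positions the trace ever visits, so the invariant G(returning → armed) is never violated.

never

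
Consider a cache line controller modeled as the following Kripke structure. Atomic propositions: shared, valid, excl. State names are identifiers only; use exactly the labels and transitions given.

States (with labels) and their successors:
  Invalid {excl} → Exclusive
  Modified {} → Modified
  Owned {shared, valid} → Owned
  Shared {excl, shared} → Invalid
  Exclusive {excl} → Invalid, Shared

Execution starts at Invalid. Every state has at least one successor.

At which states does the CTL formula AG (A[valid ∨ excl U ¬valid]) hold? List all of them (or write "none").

{Invalid, Modified, Shared, Exclusive}

States satisfying A[valid ∨ excl U ¬valid]: {Invalid, Modified, Shared, Exclusive}.
States satisfying AG (A[valid ∨ excl U ¬valid]): {Invalid, Modified, Shared, Exclusive}.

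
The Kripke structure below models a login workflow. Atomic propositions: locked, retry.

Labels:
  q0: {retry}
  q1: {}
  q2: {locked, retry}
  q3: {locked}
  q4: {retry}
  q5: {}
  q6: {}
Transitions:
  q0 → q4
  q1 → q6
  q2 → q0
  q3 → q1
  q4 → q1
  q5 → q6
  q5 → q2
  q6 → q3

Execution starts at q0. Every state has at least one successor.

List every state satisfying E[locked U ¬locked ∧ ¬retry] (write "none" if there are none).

{q1, q3, q5, q6}

States satisfying locked: {q2, q3}.
States satisfying ¬locked ∧ ¬retry: {q1, q5, q6}.
States satisfying E[locked U ¬locked ∧ ¬retry]: {q1, q3, q5, q6}.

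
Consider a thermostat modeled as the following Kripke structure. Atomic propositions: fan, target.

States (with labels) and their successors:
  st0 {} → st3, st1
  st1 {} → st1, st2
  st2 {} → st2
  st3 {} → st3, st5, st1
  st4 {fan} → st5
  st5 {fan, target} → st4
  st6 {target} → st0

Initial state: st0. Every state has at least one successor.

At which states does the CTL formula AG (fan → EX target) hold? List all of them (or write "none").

{st1, st2}

States satisfying fan → EX target: {st0, st1, st2, st3, st4, st6}.
States satisfying AG (fan → EX target): {st1, st2}.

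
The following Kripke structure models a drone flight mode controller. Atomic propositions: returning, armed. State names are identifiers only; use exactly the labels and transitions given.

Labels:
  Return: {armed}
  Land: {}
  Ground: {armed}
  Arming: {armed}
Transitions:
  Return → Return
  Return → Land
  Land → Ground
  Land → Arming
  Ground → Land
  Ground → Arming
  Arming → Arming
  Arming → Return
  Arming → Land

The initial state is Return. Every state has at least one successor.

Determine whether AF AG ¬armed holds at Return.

States satisfying AG ¬armed: ∅.
States satisfying AF AG ¬armed: ∅.
There is a path from Return along which AG ¬armed never holds.
Return ∉ Sat(AF AG ¬armed).

No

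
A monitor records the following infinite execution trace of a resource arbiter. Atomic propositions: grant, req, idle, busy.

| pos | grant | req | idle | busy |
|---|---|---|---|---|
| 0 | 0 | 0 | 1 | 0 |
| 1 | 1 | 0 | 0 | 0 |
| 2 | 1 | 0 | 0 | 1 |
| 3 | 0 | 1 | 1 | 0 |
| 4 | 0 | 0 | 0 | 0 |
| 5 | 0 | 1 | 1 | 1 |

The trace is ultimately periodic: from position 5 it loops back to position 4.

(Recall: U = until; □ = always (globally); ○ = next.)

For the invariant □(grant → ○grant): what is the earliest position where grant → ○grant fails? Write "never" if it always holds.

Check grant → ○grant at each position in order: 0 ✓, 1 ✓.
At position 2 the labels are {busy, grant} and the next position 3 has {idle, req}, so grant → ○grant is false there. This is the first violation.

2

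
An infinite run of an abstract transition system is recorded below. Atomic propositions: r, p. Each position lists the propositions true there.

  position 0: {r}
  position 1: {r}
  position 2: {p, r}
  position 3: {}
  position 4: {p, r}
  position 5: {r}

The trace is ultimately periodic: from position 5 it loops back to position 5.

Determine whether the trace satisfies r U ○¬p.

Yes

Walking from position 0: ○¬p first holds at position 0, and r holds at every earlier position along the way, so r U ○¬p holds.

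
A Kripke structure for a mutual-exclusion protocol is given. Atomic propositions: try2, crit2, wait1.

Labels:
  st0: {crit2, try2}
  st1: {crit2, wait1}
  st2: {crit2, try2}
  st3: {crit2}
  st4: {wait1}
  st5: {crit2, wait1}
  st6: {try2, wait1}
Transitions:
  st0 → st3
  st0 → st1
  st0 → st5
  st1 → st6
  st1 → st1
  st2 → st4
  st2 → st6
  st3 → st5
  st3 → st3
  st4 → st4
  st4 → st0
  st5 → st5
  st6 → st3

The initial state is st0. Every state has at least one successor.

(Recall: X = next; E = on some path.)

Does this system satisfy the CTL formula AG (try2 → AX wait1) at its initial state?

Does not hold

States satisfying try2 → AX wait1: {st1, st2, st3, st4, st5}.
States satisfying AG (try2 → AX wait1): {st3, st5}.
st0 is reachable from st0 and violates try2 → AX wait1, so AG fails at st0.
st0 ∉ Sat(AG (try2 → AX wait1)).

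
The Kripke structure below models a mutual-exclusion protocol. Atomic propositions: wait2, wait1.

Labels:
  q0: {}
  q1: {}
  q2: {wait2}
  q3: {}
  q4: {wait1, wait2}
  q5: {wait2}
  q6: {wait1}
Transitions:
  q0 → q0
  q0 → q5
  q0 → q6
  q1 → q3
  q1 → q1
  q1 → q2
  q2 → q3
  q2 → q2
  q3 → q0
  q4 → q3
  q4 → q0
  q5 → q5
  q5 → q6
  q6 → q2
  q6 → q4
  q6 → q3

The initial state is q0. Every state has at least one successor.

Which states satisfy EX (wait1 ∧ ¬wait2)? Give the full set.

States satisfying wait1 ∧ ¬wait2: {q6}.
States satisfying EX (wait1 ∧ ¬wait2): {q0, q5}.

{q0, q5}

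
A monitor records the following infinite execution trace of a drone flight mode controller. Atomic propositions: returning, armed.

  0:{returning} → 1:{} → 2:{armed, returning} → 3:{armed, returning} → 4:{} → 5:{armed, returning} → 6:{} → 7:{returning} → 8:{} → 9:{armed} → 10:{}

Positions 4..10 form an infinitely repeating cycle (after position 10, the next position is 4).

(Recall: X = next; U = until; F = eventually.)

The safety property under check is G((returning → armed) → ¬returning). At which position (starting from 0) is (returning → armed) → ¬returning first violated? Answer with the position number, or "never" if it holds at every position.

2

Check (returning → armed) → ¬returning at each position in order: 0 ✓, 1 ✓.
At position 2 the labels are {armed, returning}, so (returning → armed) → ¬returning is false there. This is the first violation.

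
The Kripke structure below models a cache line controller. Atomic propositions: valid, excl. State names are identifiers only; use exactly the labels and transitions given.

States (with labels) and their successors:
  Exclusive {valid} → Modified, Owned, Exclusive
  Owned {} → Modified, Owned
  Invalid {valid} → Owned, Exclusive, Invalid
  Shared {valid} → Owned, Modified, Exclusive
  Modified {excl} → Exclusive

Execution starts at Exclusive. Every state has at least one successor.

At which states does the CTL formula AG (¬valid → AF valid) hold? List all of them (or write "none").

States satisfying ¬valid → AF valid: {Exclusive, Invalid, Shared, Modified}.
States satisfying AG (¬valid → AF valid): ∅.

none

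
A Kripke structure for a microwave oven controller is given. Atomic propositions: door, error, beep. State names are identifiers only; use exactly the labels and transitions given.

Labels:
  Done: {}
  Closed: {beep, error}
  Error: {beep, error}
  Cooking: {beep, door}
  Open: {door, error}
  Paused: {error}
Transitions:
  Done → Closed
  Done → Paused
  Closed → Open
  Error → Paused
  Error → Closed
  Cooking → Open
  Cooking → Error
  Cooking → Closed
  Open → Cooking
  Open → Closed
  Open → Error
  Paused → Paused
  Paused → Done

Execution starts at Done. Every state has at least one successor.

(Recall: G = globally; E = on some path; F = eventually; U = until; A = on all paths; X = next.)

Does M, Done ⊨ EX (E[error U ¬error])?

States satisfying E[error U ¬error]: {Done, Closed, Error, Cooking, Open, Paused}.
States satisfying EX (E[error U ¬error]): {Done, Closed, Error, Cooking, Open, Paused}.
Done ∈ Sat(EX (E[error U ¬error])).

Yes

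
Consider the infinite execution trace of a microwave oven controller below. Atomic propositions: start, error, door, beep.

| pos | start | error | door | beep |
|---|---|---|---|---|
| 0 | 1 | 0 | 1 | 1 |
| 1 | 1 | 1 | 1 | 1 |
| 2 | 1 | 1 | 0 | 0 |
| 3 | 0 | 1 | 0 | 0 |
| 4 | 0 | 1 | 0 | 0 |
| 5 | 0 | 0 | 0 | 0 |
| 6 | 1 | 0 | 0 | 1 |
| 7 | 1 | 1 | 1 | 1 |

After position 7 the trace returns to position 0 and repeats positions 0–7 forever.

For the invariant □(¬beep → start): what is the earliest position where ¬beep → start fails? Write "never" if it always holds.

Check ¬beep → start at each position in order: 0 ✓, 1 ✓, 2 ✓.
At position 3 the labels are {error}, so ¬beep → start is false there. This is the first violation.

3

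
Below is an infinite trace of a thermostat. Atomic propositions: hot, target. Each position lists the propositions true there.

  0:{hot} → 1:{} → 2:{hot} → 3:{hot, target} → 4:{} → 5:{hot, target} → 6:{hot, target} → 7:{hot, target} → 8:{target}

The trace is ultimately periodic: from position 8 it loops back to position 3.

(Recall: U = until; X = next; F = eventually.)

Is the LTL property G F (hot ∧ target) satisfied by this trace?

Holds

F (hot ∧ target) holds at every position 0..8, and those are all positions ever visited, so G F (hot ∧ target) holds.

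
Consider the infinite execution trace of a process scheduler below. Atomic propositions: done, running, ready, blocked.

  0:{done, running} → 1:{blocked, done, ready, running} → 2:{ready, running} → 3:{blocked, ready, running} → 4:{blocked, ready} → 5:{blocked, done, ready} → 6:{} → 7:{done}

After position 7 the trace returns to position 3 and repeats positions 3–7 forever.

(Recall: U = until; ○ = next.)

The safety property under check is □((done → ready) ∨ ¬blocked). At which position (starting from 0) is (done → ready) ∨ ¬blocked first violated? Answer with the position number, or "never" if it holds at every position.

never

(done → ready) ∨ ¬blocked holds at every position 0..7, and those are all the positions the trace ever visits, so the invariant □((done → ready) ∨ ¬blocked) is never violated.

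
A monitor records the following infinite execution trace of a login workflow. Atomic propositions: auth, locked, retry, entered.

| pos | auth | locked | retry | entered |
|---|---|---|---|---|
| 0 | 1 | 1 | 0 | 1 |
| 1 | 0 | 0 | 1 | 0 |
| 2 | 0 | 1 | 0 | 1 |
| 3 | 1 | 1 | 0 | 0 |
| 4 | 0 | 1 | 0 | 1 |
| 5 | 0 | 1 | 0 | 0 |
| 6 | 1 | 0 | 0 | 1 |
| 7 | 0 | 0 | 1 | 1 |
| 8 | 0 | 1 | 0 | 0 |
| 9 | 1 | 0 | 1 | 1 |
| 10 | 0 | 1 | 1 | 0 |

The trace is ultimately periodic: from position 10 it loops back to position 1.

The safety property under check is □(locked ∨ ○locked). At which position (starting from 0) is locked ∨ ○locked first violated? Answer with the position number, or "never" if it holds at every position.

6

Check locked ∨ ○locked at each position in order: 0 ✓, 1 ✓, 2 ✓, 3 ✓, 4 ✓, 5 ✓.
At position 6 the labels are {auth, entered} and the next position 7 has {entered, retry}, so locked ∨ ○locked is false there. This is the first violation.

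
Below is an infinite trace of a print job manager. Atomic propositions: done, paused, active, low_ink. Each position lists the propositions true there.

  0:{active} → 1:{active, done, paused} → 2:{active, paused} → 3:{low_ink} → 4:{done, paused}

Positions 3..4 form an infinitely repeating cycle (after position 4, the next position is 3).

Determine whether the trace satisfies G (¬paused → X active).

¬paused → X active must hold at every position from 0 onward. It fails at position 3, so G (¬paused → X active) is false.
Positions where ¬paused holds: 0, 3.
Check X active at each: 0→ok, 3→fails.

No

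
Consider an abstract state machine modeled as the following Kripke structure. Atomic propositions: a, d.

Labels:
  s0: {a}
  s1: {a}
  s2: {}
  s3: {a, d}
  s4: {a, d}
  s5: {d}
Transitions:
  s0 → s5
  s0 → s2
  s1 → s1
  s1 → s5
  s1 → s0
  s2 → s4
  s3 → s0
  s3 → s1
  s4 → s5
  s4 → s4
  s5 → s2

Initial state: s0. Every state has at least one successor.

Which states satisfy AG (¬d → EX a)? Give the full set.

States satisfying ¬d → EX a: {s1, s2, s3, s4, s5}.
States satisfying AG (¬d → EX a): {s2, s4, s5}.

{s2, s4, s5}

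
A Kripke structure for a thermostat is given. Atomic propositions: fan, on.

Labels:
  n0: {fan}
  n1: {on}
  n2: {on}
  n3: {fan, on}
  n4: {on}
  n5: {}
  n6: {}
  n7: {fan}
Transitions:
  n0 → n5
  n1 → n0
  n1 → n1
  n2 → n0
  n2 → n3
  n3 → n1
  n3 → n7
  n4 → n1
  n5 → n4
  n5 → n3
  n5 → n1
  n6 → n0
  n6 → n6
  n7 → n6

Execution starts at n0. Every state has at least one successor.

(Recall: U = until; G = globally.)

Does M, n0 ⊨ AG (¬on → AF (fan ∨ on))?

States satisfying ¬on → AF (fan ∨ on): {n0, n1, n2, n3, n4, n5, n7}.
States satisfying AG (¬on → AF (fan ∨ on)): ∅.
n6 is reachable from n0 and violates ¬on → AF (fan ∨ on), so AG fails at n0.
n0 ∉ Sat(AG (¬on → AF (fan ∨ on))).

Does not hold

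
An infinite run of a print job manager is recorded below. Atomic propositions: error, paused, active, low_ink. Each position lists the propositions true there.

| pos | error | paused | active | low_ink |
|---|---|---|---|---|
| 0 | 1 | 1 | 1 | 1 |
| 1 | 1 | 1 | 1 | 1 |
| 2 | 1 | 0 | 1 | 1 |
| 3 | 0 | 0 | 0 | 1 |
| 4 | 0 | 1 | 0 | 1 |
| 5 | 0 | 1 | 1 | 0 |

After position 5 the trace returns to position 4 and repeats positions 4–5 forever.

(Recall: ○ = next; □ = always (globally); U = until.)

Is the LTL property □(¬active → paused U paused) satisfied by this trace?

Does not hold

¬active → paused U paused must hold at every position from 0 onward. It fails at position 3, so □(¬active → paused U paused) is false.
Positions where ¬active holds: 3, 4.
Check paused U paused at each: 3→fails, 4→ok.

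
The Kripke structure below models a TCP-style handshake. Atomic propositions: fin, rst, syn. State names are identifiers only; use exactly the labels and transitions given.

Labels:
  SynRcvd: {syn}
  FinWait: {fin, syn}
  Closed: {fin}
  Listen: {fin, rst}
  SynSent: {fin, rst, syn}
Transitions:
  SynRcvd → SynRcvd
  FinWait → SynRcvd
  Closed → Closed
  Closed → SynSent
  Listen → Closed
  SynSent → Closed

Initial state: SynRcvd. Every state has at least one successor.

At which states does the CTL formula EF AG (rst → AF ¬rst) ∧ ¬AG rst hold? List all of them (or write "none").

States satisfying AG (rst → AF ¬rst): {SynRcvd, FinWait, Closed, Listen, SynSent}.
States satisfying EF AG (rst → AF ¬rst): {SynRcvd, FinWait, Closed, Listen, SynSent}.
States satisfying rst: {Listen, SynSent}.
States satisfying AG rst: ∅.
States satisfying ¬AG rst: {SynRcvd, FinWait, Closed, Listen, SynSent}.
States satisfying EF AG (rst → AF ¬rst) ∧ ¬AG rst: {SynRcvd, FinWait, Closed, Listen, SynSent}.

{SynRcvd, FinWait, Closed, Listen, SynSent}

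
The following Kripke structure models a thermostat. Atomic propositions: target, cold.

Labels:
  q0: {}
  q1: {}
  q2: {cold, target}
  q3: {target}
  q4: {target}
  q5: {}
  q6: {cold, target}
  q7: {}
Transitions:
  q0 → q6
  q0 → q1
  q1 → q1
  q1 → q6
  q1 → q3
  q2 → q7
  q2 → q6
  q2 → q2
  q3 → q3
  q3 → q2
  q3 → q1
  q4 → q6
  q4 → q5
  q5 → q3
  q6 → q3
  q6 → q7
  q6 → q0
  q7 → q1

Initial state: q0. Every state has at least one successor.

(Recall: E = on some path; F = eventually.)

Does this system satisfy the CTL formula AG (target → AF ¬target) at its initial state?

States satisfying target → AF ¬target: {q0, q1, q5, q7}.
States satisfying AG (target → AF ¬target): ∅.
q2 is reachable from q0 and violates target → AF ¬target, so AG fails at q0.
q0 ∉ Sat(AG (target → AF ¬target)).

No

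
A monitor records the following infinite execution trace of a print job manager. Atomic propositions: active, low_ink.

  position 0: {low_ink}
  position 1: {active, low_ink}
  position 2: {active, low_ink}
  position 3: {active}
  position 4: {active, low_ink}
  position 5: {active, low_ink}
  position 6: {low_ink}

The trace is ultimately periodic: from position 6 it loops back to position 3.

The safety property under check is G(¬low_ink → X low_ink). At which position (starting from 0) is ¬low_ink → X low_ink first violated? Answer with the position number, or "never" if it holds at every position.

¬low_ink → X low_ink holds at every position 0..6, and those are all the positions the trace ever visits, so the invariant G(¬low_ink → X low_ink) is never violated.

never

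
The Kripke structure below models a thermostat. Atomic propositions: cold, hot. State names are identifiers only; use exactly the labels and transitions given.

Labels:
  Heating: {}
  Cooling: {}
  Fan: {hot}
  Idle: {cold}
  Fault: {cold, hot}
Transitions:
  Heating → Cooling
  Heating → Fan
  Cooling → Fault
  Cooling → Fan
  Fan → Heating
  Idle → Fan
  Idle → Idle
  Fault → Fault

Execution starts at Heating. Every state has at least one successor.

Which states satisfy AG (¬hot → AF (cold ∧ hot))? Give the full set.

{Fault}

States satisfying ¬hot → AF (cold ∧ hot): {Fan, Fault}.
States satisfying AG (¬hot → AF (cold ∧ hot)): {Fault}.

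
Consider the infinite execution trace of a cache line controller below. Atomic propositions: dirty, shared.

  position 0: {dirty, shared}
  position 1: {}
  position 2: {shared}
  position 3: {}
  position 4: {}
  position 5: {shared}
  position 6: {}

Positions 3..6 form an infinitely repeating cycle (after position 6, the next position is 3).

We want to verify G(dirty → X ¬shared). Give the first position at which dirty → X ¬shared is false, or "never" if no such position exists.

never

dirty → X ¬shared holds at every position 0..6, and those are all the positions the trace ever visits, so the invariant G(dirty → X ¬shared) is never violated.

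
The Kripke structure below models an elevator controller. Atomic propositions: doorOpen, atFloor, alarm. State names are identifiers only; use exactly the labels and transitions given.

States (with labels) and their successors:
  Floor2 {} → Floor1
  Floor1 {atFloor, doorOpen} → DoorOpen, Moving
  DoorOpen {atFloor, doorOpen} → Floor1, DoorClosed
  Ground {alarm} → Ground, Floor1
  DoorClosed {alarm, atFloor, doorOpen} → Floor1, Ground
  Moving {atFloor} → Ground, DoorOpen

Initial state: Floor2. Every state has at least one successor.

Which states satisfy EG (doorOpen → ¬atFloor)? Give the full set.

{Ground, Moving}

States satisfying doorOpen → ¬atFloor: {Floor2, Ground, Moving}.
States satisfying EG (doorOpen → ¬atFloor): {Ground, Moving}.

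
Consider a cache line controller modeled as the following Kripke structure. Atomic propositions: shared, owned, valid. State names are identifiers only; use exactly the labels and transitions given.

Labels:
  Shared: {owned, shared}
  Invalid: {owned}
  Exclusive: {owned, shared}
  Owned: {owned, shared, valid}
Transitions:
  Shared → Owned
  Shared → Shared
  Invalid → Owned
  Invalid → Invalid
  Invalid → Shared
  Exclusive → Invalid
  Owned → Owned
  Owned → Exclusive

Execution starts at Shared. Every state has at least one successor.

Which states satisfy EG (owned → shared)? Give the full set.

{Shared, Owned}

States satisfying owned → shared: {Shared, Exclusive, Owned}.
States satisfying EG (owned → shared): {Shared, Owned}.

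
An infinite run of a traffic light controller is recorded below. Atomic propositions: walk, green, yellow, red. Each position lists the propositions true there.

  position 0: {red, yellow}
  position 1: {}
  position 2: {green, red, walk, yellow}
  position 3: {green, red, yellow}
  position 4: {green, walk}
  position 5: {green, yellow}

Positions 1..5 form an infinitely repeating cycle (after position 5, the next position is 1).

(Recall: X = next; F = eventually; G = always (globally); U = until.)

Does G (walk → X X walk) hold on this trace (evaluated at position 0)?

walk → X X walk must hold at every position from 0 onward. It fails at position 4, so G (walk → X X walk) is false.
Positions where walk holds: 2, 4.
Check X X walk at each: 2→ok, 4→fails.

No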